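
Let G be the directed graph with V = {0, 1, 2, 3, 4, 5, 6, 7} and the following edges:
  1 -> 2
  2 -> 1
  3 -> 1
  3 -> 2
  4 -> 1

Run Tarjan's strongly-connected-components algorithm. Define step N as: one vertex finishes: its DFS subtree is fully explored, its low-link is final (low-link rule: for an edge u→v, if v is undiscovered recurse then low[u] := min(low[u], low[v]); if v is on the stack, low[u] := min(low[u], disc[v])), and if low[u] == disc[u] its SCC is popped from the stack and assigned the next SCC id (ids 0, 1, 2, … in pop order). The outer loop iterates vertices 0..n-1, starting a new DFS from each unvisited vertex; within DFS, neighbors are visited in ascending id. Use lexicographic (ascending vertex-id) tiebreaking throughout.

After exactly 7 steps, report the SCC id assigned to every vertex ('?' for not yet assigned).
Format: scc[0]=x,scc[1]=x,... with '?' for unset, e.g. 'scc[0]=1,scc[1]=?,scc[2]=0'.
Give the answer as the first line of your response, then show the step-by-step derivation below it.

scc[0]=0,scc[1]=1,scc[2]=1,scc[3]=2,scc[4]=3,scc[5]=4,scc[6]=5,scc[7]=?

step 1: low=(low[0]=0,low[1]=?,low[2]=?,low[3]=?,low[4]=?,low[5]=?,low[6]=?,low[7]=?); scc=(scc[0]=0,scc[1]=?,scc[2]=?,scc[3]=?,scc[4]=?,scc[5]=?,scc[6]=?,scc[7]=?)
step 2: low=(low[0]=0,low[1]=1,low[2]=1,low[3]=?,low[4]=?,low[5]=?,low[6]=?,low[7]=?); scc=(scc[0]=0,scc[1]=?,scc[2]=?,scc[3]=?,scc[4]=?,scc[5]=?,scc[6]=?,scc[7]=?)
step 3: low=(low[0]=0,low[1]=1,low[2]=1,low[3]=?,low[4]=?,low[5]=?,low[6]=?,low[7]=?); scc=(scc[0]=0,scc[1]=1,scc[2]=1,scc[3]=?,scc[4]=?,scc[5]=?,scc[6]=?,scc[7]=?)
step 4: low=(low[0]=0,low[1]=1,low[2]=1,low[3]=3,low[4]=?,low[5]=?,low[6]=?,low[7]=?); scc=(scc[0]=0,scc[1]=1,scc[2]=1,scc[3]=2,scc[4]=?,scc[5]=?,scc[6]=?,scc[7]=?)
step 5: low=(low[0]=0,low[1]=1,low[2]=1,low[3]=3,low[4]=4,low[5]=?,low[6]=?,low[7]=?); scc=(scc[0]=0,scc[1]=1,scc[2]=1,scc[3]=2,scc[4]=3,scc[5]=?,scc[6]=?,scc[7]=?)
step 6: low=(low[0]=0,low[1]=1,low[2]=1,low[3]=3,low[4]=4,low[5]=5,low[6]=?,low[7]=?); scc=(scc[0]=0,scc[1]=1,scc[2]=1,scc[3]=2,scc[4]=3,scc[5]=4,scc[6]=?,scc[7]=?)
step 7: low=(low[0]=0,low[1]=1,low[2]=1,low[3]=3,low[4]=4,low[5]=5,low[6]=6,low[7]=?); scc=(scc[0]=0,scc[1]=1,scc[2]=1,scc[3]=2,scc[4]=3,scc[5]=4,scc[6]=5,scc[7]=?)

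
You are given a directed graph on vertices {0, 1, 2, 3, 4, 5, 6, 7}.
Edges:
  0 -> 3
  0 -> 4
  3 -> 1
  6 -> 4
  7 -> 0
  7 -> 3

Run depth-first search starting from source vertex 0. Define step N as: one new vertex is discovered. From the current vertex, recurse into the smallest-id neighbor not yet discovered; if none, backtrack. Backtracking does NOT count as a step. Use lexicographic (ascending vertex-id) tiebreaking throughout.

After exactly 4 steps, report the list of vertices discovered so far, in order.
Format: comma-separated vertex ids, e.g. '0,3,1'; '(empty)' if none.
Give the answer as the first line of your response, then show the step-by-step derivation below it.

0,3,1,4

step 1: discover 0; path=0; order=0
step 2: discover 3; path=0>3; order=0,3
step 3: discover 1; path=0>3>1; order=0,3,1
step 4: discover 4; path=0>4; order=0,3,1,4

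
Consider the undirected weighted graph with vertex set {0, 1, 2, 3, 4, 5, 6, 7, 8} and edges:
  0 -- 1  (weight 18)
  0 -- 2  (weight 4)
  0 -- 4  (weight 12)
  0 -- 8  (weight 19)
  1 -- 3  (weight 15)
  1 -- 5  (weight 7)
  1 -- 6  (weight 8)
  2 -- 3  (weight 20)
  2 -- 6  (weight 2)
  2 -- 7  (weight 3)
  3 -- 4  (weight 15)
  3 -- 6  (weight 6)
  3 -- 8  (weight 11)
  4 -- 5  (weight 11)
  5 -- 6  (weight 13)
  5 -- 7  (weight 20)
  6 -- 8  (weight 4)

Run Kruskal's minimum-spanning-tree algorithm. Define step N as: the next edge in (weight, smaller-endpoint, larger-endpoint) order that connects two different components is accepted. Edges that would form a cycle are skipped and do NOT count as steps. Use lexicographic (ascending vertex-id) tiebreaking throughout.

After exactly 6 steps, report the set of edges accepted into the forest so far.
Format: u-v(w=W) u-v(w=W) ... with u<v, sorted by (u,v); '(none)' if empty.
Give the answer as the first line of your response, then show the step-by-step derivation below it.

0-2(w=4) 1-5(w=7) 2-6(w=2) 2-7(w=3) 3-6(w=6) 6-8(w=4)

step 1: add edge 2-6 (w=2); MST = {2-6(w=2)}
step 2: add edge 2-7 (w=3); MST = {2-6(w=2) 2-7(w=3)}
step 3: add edge 0-2 (w=4); MST = {0-2(w=4) 2-6(w=2) 2-7(w=3)}
step 4: add edge 6-8 (w=4); MST = {0-2(w=4) 2-6(w=2) 2-7(w=3) 6-8(w=4)}
step 5: add edge 3-6 (w=6); MST = {0-2(w=4) 2-6(w=2) 2-7(w=3) 3-6(w=6) 6-8(w=4)}
step 6: add edge 1-5 (w=7); MST = {0-2(w=4) 1-5(w=7) 2-6(w=2) 2-7(w=3) 3-6(w=6) 6-8(w=4)}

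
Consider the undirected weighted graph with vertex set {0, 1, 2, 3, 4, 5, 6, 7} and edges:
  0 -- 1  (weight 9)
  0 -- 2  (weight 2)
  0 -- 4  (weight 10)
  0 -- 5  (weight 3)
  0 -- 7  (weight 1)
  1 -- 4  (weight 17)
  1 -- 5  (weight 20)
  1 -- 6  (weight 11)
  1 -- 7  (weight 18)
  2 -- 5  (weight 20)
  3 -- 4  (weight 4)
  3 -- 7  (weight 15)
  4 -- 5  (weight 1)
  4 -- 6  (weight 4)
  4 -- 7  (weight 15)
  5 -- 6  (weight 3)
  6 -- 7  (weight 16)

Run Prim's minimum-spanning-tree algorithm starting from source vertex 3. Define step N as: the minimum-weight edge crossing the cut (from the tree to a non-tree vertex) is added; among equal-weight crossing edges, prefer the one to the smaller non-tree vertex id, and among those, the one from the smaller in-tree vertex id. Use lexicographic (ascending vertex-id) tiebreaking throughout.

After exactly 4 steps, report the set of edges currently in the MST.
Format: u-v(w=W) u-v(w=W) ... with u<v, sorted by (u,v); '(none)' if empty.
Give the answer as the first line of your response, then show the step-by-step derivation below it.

0-5(w=3) 0-7(w=1) 3-4(w=4) 4-5(w=1)

step 1: add edge 3-4 (w=4); MST = {3-4(w=4)}
step 2: add edge 4-5 (w=1); MST = {3-4(w=4) 4-5(w=1)}
step 3: add edge 0-5 (w=3); MST = {0-5(w=3) 3-4(w=4) 4-5(w=1)}
step 4: add edge 0-7 (w=1); MST = {0-5(w=3) 0-7(w=1) 3-4(w=4) 4-5(w=1)}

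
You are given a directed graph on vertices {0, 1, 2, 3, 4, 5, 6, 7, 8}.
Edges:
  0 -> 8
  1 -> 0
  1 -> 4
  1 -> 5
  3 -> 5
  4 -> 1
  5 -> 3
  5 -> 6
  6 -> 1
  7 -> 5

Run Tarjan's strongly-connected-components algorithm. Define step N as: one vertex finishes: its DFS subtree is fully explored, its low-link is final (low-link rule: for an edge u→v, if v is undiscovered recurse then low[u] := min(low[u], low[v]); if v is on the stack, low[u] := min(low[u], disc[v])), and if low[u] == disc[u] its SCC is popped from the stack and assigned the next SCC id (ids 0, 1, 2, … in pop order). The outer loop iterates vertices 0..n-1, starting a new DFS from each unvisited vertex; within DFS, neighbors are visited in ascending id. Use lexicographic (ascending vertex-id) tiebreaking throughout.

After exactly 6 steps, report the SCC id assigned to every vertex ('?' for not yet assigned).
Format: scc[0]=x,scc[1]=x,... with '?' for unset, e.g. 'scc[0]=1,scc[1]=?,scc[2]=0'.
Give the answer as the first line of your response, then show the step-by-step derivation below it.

scc[0]=1,scc[1]=?,scc[2]=?,scc[3]=?,scc[4]=?,scc[5]=?,scc[6]=?,scc[7]=?,scc[8]=0

step 1: low=(low[0]=0,low[1]=?,low[2]=?,low[3]=?,low[4]=?,low[5]=?,low[6]=?,low[7]=?,low[8]=1); scc=(scc[0]=?,scc[1]=?,scc[2]=?,scc[3]=?,scc[4]=?,scc[5]=?,scc[6]=?,scc[7]=?,scc[8]=0)
step 2: low=(low[0]=0,low[1]=?,low[2]=?,low[3]=?,low[4]=?,low[5]=?,low[6]=?,low[7]=?,low[8]=1); scc=(scc[0]=1,scc[1]=?,scc[2]=?,scc[3]=?,scc[4]=?,scc[5]=?,scc[6]=?,scc[7]=?,scc[8]=0)
step 3: low=(low[0]=0,low[1]=2,low[2]=?,low[3]=?,low[4]=2,low[5]=?,low[6]=?,low[7]=?,low[8]=1); scc=(scc[0]=1,scc[1]=?,scc[2]=?,scc[3]=?,scc[4]=?,scc[5]=?,scc[6]=?,scc[7]=?,scc[8]=0)
step 4: low=(low[0]=0,low[1]=2,low[2]=?,low[3]=4,low[4]=2,low[5]=4,low[6]=?,low[7]=?,low[8]=1); scc=(scc[0]=1,scc[1]=?,scc[2]=?,scc[3]=?,scc[4]=?,scc[5]=?,scc[6]=?,scc[7]=?,scc[8]=0)
step 5: low=(low[0]=0,low[1]=2,low[2]=?,low[3]=4,low[4]=2,low[5]=4,low[6]=2,low[7]=?,low[8]=1); scc=(scc[0]=1,scc[1]=?,scc[2]=?,scc[3]=?,scc[4]=?,scc[5]=?,scc[6]=?,scc[7]=?,scc[8]=0)
step 6: low=(low[0]=0,low[1]=2,low[2]=?,low[3]=4,low[4]=2,low[5]=2,low[6]=2,low[7]=?,low[8]=1); scc=(scc[0]=1,scc[1]=?,scc[2]=?,scc[3]=?,scc[4]=?,scc[5]=?,scc[6]=?,scc[7]=?,scc[8]=0)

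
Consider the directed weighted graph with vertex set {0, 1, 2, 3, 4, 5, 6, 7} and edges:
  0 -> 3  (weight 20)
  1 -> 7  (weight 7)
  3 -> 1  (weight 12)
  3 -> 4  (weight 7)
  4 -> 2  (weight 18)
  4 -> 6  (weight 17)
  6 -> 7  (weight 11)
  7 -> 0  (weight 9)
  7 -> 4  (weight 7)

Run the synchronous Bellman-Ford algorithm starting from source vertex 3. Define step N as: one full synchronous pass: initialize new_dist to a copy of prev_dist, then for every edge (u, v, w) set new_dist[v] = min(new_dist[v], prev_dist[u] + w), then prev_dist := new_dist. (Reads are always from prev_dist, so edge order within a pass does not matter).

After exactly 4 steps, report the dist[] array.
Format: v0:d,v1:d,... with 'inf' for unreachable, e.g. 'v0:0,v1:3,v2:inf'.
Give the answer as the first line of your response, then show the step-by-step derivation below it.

v0:28,v1:12,v2:25,v3:0,v4:7,v5:inf,v6:24,v7:19

step 1: dist = v0:inf,v1:12,v2:inf,v3:0,v4:7,v5:inf,v6:inf,v7:inf
step 2: dist = v0:inf,v1:12,v2:25,v3:0,v4:7,v5:inf,v6:24,v7:19
step 3: dist = v0:28,v1:12,v2:25,v3:0,v4:7,v5:inf,v6:24,v7:19
step 4: dist = v0:28,v1:12,v2:25,v3:0,v4:7,v5:inf,v6:24,v7:19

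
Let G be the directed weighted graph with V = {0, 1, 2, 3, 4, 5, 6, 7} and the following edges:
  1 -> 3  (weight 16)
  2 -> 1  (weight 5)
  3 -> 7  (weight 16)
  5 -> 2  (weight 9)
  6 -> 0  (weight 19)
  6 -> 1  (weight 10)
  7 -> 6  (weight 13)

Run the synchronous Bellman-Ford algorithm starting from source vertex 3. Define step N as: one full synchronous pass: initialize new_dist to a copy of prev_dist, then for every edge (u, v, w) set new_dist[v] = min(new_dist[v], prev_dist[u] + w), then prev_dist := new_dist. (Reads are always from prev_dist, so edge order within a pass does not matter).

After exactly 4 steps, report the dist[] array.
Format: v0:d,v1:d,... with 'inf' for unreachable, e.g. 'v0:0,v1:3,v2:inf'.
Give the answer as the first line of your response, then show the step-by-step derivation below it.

v0:48,v1:39,v2:inf,v3:0,v4:inf,v5:inf,v6:29,v7:16

step 1: dist = v0:inf,v1:inf,v2:inf,v3:0,v4:inf,v5:inf,v6:inf,v7:16
step 2: dist = v0:inf,v1:inf,v2:inf,v3:0,v4:inf,v5:inf,v6:29,v7:16
step 3: dist = v0:48,v1:39,v2:inf,v3:0,v4:inf,v5:inf,v6:29,v7:16
step 4: dist = v0:48,v1:39,v2:inf,v3:0,v4:inf,v5:inf,v6:29,v7:16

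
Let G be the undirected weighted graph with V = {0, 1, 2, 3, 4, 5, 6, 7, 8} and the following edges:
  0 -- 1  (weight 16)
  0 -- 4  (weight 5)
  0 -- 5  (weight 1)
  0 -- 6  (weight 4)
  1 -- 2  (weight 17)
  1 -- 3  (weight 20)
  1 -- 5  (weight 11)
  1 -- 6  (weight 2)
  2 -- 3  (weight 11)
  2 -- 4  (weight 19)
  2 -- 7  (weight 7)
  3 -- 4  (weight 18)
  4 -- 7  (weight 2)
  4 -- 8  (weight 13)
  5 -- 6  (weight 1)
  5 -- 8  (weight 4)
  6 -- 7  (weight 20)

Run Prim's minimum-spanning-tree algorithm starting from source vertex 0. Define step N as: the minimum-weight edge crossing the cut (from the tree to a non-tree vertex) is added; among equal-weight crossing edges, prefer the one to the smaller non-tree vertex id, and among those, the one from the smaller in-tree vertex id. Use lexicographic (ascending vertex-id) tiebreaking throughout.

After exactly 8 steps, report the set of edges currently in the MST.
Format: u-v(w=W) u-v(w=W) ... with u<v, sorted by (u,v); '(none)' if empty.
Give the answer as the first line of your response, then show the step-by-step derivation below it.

0-4(w=5) 0-5(w=1) 1-6(w=2) 2-3(w=11) 2-7(w=7) 4-7(w=2) 5-6(w=1) 5-8(w=4)

step 1: add edge 0-5 (w=1); MST = {0-5(w=1)}
step 2: add edge 5-6 (w=1); MST = {0-5(w=1) 5-6(w=1)}
step 3: add edge 1-6 (w=2); MST = {0-5(w=1) 1-6(w=2) 5-6(w=1)}
step 4: add edge 5-8 (w=4); MST = {0-5(w=1) 1-6(w=2) 5-6(w=1) 5-8(w=4)}
step 5: add edge 0-4 (w=5); MST = {0-4(w=5) 0-5(w=1) 1-6(w=2) 5-6(w=1) 5-8(w=4)}
step 6: add edge 4-7 (w=2); MST = {0-4(w=5) 0-5(w=1) 1-6(w=2) 4-7(w=2) 5-6(w=1) 5-8(w=4)}
step 7: add edge 2-7 (w=7); MST = {0-4(w=5) 0-5(w=1) 1-6(w=2) 2-7(w=7) 4-7(w=2) 5-6(w=1) 5-8(w=4)}
step 8: add edge 2-3 (w=11); MST = {0-4(w=5) 0-5(w=1) 1-6(w=2) 2-3(w=11) 2-7(w=7) 4-7(w=2) 5-6(w=1) 5-8(w=4)}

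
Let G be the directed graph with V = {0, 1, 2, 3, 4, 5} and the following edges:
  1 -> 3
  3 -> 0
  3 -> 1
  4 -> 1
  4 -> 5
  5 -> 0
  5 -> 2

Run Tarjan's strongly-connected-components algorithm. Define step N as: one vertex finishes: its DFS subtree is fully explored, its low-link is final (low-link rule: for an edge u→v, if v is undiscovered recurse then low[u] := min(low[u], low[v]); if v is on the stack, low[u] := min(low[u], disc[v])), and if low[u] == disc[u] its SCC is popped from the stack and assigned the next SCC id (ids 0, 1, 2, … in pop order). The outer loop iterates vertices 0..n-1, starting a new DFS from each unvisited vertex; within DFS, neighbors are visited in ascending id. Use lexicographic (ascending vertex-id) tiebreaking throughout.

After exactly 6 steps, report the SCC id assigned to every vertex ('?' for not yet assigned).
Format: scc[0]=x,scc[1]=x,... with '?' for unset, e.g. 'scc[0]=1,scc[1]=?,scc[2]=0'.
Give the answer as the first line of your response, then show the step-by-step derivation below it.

scc[0]=0,scc[1]=1,scc[2]=2,scc[3]=1,scc[4]=4,scc[5]=3

step 1: low=(low[0]=0,low[1]=?,low[2]=?,low[3]=?,low[4]=?,low[5]=?); scc=(scc[0]=0,scc[1]=?,scc[2]=?,scc[3]=?,scc[4]=?,scc[5]=?)
step 2: low=(low[0]=0,low[1]=1,low[2]=?,low[3]=1,low[4]=?,low[5]=?); scc=(scc[0]=0,scc[1]=?,scc[2]=?,scc[3]=?,scc[4]=?,scc[5]=?)
step 3: low=(low[0]=0,low[1]=1,low[2]=?,low[3]=1,low[4]=?,low[5]=?); scc=(scc[0]=0,scc[1]=1,scc[2]=?,scc[3]=1,scc[4]=?,scc[5]=?)
step 4: low=(low[0]=0,low[1]=1,low[2]=3,low[3]=1,low[4]=?,low[5]=?); scc=(scc[0]=0,scc[1]=1,scc[2]=2,scc[3]=1,scc[4]=?,scc[5]=?)
step 5: low=(low[0]=0,low[1]=1,low[2]=3,low[3]=1,low[4]=4,low[5]=5); scc=(scc[0]=0,scc[1]=1,scc[2]=2,scc[3]=1,scc[4]=?,scc[5]=3)
step 6: low=(low[0]=0,low[1]=1,low[2]=3,low[3]=1,low[4]=4,low[5]=5); scc=(scc[0]=0,scc[1]=1,scc[2]=2,scc[3]=1,scc[4]=4,scc[5]=3)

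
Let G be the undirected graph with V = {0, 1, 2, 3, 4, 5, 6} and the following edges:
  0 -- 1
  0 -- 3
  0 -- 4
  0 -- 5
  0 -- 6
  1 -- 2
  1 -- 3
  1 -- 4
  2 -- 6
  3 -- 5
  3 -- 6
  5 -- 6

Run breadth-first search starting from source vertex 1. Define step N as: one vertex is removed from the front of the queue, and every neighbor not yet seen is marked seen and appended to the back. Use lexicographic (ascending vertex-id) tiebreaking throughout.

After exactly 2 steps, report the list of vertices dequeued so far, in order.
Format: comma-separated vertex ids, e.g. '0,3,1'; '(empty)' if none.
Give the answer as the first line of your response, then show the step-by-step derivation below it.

1,0

step 1: dequeue 1; queue=[0,2,3,4]; order=1
step 2: dequeue 0; queue=[2,3,4,5,6]; order=1,0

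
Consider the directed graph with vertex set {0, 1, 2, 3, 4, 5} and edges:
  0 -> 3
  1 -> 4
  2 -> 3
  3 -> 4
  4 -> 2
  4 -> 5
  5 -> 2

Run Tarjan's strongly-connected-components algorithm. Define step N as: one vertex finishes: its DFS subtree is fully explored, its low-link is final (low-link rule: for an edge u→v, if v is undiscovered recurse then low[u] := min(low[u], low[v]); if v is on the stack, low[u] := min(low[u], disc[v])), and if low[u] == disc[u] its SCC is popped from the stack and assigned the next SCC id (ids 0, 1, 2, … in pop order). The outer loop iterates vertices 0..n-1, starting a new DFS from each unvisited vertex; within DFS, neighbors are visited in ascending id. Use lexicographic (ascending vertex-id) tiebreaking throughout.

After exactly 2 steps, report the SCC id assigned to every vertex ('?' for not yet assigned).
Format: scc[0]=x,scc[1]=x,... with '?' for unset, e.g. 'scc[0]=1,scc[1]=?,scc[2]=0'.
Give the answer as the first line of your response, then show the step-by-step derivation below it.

scc[0]=?,scc[1]=?,scc[2]=?,scc[3]=?,scc[4]=?,scc[5]=?

step 1: low=(low[0]=0,low[1]=?,low[2]=1,low[3]=1,low[4]=2,low[5]=?); scc=(scc[0]=?,scc[1]=?,scc[2]=?,scc[3]=?,scc[4]=?,scc[5]=?)
step 2: low=(low[0]=0,low[1]=?,low[2]=1,low[3]=1,low[4]=1,low[5]=3); scc=(scc[0]=?,scc[1]=?,scc[2]=?,scc[3]=?,scc[4]=?,scc[5]=?)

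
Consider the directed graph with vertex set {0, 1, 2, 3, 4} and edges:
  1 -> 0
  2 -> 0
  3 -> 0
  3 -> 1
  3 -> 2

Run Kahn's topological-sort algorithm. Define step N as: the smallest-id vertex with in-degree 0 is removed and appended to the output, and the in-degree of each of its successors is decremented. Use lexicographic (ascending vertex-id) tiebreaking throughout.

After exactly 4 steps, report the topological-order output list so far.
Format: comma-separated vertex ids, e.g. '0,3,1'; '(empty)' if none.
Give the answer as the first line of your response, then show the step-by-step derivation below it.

3,1,2,0

step 1: output 3; order=[3]; indeg=(2,0,0,0,0)
step 2: output 1; order=[3,1]; indeg=(1,0,0,0,0)
step 3: output 2; order=[3,1,2]; indeg=(0,0,0,0,0)
step 4: output 0; order=[3,1,2,0]; indeg=(0,0,0,0,0)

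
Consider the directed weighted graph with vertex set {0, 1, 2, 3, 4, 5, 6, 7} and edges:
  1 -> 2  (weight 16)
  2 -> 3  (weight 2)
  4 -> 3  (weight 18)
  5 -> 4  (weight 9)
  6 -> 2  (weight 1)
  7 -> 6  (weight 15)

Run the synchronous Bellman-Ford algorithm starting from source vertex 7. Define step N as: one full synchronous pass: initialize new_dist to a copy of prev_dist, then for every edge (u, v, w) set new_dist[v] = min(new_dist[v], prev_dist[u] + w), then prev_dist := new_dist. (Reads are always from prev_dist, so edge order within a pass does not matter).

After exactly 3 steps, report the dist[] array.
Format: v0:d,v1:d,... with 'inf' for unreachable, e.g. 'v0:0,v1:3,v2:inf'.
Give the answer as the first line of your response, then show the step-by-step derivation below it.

v0:inf,v1:inf,v2:16,v3:18,v4:inf,v5:inf,v6:15,v7:0

step 1: dist = v0:inf,v1:inf,v2:inf,v3:inf,v4:inf,v5:inf,v6:15,v7:0
step 2: dist = v0:inf,v1:inf,v2:16,v3:inf,v4:inf,v5:inf,v6:15,v7:0
step 3: dist = v0:inf,v1:inf,v2:16,v3:18,v4:inf,v5:inf,v6:15,v7:0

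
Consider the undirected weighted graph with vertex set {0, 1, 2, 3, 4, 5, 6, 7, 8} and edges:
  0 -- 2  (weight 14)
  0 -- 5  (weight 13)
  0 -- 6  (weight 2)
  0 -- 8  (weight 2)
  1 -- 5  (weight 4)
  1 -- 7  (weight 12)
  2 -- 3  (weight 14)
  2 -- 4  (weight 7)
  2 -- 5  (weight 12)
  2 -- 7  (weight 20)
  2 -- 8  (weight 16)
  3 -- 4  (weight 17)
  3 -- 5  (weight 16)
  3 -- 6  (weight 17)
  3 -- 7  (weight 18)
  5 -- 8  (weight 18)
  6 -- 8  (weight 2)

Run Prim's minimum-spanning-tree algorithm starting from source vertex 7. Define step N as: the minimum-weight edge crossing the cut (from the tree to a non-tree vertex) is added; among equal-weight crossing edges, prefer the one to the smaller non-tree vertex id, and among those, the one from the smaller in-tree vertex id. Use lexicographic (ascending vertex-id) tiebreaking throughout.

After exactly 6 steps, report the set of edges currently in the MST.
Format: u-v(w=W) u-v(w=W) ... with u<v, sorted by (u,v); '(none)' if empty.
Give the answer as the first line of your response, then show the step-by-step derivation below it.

0-5(w=13) 0-6(w=2) 1-5(w=4) 1-7(w=12) 2-4(w=7) 2-5(w=12)

step 1: add edge 1-7 (w=12); MST = {1-7(w=12)}
step 2: add edge 1-5 (w=4); MST = {1-5(w=4) 1-7(w=12)}
step 3: add edge 2-5 (w=12); MST = {1-5(w=4) 1-7(w=12) 2-5(w=12)}
step 4: add edge 2-4 (w=7); MST = {1-5(w=4) 1-7(w=12) 2-4(w=7) 2-5(w=12)}
step 5: add edge 0-5 (w=13); MST = {0-5(w=13) 1-5(w=4) 1-7(w=12) 2-4(w=7) 2-5(w=12)}
step 6: add edge 0-6 (w=2); MST = {0-5(w=13) 0-6(w=2) 1-5(w=4) 1-7(w=12) 2-4(w=7) 2-5(w=12)}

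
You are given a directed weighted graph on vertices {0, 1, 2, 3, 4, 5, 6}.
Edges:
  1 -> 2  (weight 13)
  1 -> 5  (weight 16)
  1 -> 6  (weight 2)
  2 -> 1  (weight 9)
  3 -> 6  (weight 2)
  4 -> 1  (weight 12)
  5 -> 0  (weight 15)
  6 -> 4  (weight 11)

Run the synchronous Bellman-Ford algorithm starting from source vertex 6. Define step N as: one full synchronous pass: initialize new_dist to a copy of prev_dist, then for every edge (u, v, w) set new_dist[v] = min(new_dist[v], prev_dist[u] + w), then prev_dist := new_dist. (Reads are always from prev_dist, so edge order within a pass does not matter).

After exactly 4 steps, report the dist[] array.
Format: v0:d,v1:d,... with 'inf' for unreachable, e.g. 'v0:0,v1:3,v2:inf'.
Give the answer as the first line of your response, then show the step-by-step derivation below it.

v0:54,v1:23,v2:36,v3:inf,v4:11,v5:39,v6:0

step 1: dist = v0:inf,v1:inf,v2:inf,v3:inf,v4:11,v5:inf,v6:0
step 2: dist = v0:inf,v1:23,v2:inf,v3:inf,v4:11,v5:inf,v6:0
step 3: dist = v0:inf,v1:23,v2:36,v3:inf,v4:11,v5:39,v6:0
step 4: dist = v0:54,v1:23,v2:36,v3:inf,v4:11,v5:39,v6:0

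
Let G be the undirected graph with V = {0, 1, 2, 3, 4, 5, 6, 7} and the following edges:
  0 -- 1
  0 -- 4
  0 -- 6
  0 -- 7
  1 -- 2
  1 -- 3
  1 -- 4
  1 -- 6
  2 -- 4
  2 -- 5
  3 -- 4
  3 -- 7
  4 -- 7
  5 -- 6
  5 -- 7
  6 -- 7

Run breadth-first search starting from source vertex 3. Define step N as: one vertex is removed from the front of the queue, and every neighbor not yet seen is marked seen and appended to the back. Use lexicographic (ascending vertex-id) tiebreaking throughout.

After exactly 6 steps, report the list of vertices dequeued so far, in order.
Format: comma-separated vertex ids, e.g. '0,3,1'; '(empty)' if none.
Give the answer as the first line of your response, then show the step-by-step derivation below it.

3,1,4,7,0,2

step 1: dequeue 3; queue=[1,4,7]; order=3
step 2: dequeue 1; queue=[4,7,0,2,6]; order=3,1
step 3: dequeue 4; queue=[7,0,2,6]; order=3,1,4
step 4: dequeue 7; queue=[0,2,6,5]; order=3,1,4,7
step 5: dequeue 0; queue=[2,6,5]; order=3,1,4,7,0
step 6: dequeue 2; queue=[6,5]; order=3,1,4,7,0,2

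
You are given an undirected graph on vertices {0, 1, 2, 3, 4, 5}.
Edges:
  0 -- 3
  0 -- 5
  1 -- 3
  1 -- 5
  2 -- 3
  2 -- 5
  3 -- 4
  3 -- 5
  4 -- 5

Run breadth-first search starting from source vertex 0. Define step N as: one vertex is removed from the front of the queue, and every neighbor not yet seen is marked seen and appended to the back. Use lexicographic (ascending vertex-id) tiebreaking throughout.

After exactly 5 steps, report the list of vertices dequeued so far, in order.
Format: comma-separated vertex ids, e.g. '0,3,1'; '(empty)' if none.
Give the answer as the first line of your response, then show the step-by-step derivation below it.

0,3,5,1,2

step 1: dequeue 0; queue=[3,5]; order=0
step 2: dequeue 3; queue=[5,1,2,4]; order=0,3
step 3: dequeue 5; queue=[1,2,4]; order=0,3,5
step 4: dequeue 1; queue=[2,4]; order=0,3,5,1
step 5: dequeue 2; queue=[4]; order=0,3,5,1,2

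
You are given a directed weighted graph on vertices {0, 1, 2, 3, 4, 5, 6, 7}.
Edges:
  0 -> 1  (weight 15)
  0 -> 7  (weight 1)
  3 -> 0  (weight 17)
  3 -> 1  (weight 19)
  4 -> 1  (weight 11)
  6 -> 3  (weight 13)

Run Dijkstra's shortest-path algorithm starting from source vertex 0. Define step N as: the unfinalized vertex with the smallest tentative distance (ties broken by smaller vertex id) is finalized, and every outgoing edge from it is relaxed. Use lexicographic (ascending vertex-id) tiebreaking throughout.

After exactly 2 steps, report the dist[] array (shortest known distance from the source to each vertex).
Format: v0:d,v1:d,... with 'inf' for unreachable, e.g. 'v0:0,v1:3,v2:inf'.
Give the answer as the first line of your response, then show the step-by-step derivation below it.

v0:0,v1:15,v2:inf,v3:inf,v4:inf,v5:inf,v6:inf,v7:1

step 1: dist = v0:0,v1:15,v2:inf,v3:inf,v4:inf,v5:inf,v6:inf,v7:1
step 2: dist = v0:0,v1:15,v2:inf,v3:inf,v4:inf,v5:inf,v6:inf,v7:1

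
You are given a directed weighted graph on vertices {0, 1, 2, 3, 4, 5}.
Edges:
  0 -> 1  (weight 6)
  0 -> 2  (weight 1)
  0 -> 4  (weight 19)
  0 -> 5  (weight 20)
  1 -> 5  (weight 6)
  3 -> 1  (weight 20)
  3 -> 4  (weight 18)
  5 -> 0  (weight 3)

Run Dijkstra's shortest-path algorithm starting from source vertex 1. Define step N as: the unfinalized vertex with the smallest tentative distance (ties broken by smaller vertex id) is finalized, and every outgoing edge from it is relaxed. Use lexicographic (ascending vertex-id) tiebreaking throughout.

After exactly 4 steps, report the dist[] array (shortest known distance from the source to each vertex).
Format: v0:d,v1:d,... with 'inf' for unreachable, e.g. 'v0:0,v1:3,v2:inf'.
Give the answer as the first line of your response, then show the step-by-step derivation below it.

v0:9,v1:0,v2:10,v3:inf,v4:28,v5:6

step 1: dist = v0:inf,v1:0,v2:inf,v3:inf,v4:inf,v5:6
step 2: dist = v0:9,v1:0,v2:inf,v3:inf,v4:inf,v5:6
step 3: dist = v0:9,v1:0,v2:10,v3:inf,v4:28,v5:6
step 4: dist = v0:9,v1:0,v2:10,v3:inf,v4:28,v5:6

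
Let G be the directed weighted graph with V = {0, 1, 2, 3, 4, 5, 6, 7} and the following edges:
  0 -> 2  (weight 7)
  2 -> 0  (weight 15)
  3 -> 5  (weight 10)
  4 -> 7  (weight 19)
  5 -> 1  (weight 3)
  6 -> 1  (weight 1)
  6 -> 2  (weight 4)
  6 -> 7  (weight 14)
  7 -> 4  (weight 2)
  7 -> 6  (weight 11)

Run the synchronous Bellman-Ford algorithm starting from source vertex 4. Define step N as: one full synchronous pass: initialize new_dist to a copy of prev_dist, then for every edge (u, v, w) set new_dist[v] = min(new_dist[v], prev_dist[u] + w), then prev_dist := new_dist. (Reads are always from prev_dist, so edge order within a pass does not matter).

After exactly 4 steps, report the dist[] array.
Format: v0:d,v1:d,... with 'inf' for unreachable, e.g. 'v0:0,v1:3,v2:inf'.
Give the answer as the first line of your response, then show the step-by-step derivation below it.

v0:49,v1:31,v2:34,v3:inf,v4:0,v5:inf,v6:30,v7:19

step 1: dist = v0:inf,v1:inf,v2:inf,v3:inf,v4:0,v5:inf,v6:inf,v7:19
step 2: dist = v0:inf,v1:inf,v2:inf,v3:inf,v4:0,v5:inf,v6:30,v7:19
step 3: dist = v0:inf,v1:31,v2:34,v3:inf,v4:0,v5:inf,v6:30,v7:19
step 4: dist = v0:49,v1:31,v2:34,v3:inf,v4:0,v5:inf,v6:30,v7:19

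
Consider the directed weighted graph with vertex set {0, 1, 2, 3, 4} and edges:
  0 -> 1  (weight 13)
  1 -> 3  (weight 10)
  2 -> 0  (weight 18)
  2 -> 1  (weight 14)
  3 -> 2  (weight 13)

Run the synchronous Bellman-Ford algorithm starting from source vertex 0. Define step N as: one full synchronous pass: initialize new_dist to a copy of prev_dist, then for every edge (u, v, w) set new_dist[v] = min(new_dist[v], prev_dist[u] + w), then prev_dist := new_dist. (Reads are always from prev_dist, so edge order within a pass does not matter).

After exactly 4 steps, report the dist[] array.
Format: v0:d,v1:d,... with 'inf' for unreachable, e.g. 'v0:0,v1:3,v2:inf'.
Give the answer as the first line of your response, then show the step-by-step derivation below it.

v0:0,v1:13,v2:36,v3:23,v4:inf

step 1: dist = v0:0,v1:13,v2:inf,v3:inf,v4:inf
step 2: dist = v0:0,v1:13,v2:inf,v3:23,v4:inf
step 3: dist = v0:0,v1:13,v2:36,v3:23,v4:inf
step 4: dist = v0:0,v1:13,v2:36,v3:23,v4:inf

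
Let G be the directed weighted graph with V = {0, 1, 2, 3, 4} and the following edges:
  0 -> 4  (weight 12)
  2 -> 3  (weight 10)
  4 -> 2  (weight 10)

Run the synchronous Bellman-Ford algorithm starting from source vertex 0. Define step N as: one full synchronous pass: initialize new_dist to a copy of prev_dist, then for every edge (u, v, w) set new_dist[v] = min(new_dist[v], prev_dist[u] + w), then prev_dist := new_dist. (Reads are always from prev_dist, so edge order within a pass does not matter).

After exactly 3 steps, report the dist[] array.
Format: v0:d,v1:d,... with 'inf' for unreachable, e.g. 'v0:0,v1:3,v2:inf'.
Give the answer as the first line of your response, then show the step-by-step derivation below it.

v0:0,v1:inf,v2:22,v3:32,v4:12

step 1: dist = v0:0,v1:inf,v2:inf,v3:inf,v4:12
step 2: dist = v0:0,v1:inf,v2:22,v3:inf,v4:12
step 3: dist = v0:0,v1:inf,v2:22,v3:32,v4:12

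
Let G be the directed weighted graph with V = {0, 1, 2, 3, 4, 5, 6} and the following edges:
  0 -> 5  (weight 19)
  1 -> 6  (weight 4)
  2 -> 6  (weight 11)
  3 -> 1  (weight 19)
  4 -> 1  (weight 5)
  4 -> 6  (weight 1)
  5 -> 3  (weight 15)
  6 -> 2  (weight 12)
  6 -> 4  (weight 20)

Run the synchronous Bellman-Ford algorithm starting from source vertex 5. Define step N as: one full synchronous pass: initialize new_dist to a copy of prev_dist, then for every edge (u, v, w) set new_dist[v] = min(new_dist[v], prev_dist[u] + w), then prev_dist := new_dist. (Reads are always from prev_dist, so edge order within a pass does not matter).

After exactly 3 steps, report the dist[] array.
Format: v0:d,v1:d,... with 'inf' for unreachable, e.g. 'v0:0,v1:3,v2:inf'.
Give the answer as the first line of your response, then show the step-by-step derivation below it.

v0:inf,v1:34,v2:inf,v3:15,v4:inf,v5:0,v6:38

step 1: dist = v0:inf,v1:inf,v2:inf,v3:15,v4:inf,v5:0,v6:inf
step 2: dist = v0:inf,v1:34,v2:inf,v3:15,v4:inf,v5:0,v6:inf
step 3: dist = v0:inf,v1:34,v2:inf,v3:15,v4:inf,v5:0,v6:38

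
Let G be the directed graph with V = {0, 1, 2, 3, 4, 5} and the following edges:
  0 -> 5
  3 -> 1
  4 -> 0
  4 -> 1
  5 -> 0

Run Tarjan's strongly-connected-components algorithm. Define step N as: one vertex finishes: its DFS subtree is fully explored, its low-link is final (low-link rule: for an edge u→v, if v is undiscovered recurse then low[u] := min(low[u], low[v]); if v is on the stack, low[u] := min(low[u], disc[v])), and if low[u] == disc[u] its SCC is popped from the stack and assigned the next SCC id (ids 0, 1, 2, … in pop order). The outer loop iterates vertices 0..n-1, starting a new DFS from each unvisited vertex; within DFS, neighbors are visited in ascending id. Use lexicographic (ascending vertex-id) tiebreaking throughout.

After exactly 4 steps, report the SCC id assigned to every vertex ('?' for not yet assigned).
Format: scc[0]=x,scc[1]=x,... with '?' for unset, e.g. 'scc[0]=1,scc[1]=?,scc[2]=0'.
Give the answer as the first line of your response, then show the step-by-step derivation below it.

scc[0]=0,scc[1]=1,scc[2]=2,scc[3]=?,scc[4]=?,scc[5]=0

step 1: low=(low[0]=0,low[1]=?,low[2]=?,low[3]=?,low[4]=?,low[5]=0); scc=(scc[0]=?,scc[1]=?,scc[2]=?,scc[3]=?,scc[4]=?,scc[5]=?)
step 2: low=(low[0]=0,low[1]=?,low[2]=?,low[3]=?,low[4]=?,low[5]=0); scc=(scc[0]=0,scc[1]=?,scc[2]=?,scc[3]=?,scc[4]=?,scc[5]=0)
step 3: low=(low[0]=0,low[1]=2,low[2]=?,low[3]=?,low[4]=?,low[5]=0); scc=(scc[0]=0,scc[1]=1,scc[2]=?,scc[3]=?,scc[4]=?,scc[5]=0)
step 4: low=(low[0]=0,low[1]=2,low[2]=3,low[3]=?,low[4]=?,low[5]=0); scc=(scc[0]=0,scc[1]=1,scc[2]=2,scc[3]=?,scc[4]=?,scc[5]=0)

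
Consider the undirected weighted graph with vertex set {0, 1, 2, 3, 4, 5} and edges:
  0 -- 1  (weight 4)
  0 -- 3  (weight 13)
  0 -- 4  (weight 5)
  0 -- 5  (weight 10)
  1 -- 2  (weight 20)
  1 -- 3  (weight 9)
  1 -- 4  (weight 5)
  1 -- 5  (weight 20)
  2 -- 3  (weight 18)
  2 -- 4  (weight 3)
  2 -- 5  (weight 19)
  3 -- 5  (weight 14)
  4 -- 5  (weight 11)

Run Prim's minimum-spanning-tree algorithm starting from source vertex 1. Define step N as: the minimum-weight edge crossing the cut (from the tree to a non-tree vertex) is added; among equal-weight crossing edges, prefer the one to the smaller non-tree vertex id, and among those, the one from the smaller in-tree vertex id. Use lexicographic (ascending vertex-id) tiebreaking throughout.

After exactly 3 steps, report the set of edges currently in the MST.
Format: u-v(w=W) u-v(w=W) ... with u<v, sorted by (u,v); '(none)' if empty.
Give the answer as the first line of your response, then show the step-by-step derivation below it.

0-1(w=4) 0-4(w=5) 2-4(w=3)

step 1: add edge 0-1 (w=4); MST = {0-1(w=4)}
step 2: add edge 0-4 (w=5); MST = {0-1(w=4) 0-4(w=5)}
step 3: add edge 2-4 (w=3); MST = {0-1(w=4) 0-4(w=5) 2-4(w=3)}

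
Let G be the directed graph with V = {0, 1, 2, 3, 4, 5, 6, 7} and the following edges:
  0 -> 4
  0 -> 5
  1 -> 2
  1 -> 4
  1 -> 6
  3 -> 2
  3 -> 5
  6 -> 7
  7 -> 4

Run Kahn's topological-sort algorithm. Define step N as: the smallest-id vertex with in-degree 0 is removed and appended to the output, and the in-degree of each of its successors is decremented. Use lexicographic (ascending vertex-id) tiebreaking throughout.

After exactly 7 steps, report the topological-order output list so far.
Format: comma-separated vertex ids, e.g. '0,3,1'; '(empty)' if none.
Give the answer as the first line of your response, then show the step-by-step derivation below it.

0,1,3,2,5,6,7

step 1: output 0; order=[0]; indeg=(0,0,2,0,2,1,1,1)
step 2: output 1; order=[0,1]; indeg=(0,0,1,0,1,1,0,1)
step 3: output 3; order=[0,1,3]; indeg=(0,0,0,0,1,0,0,1)
step 4: output 2; order=[0,1,3,2]; indeg=(0,0,0,0,1,0,0,1)
step 5: output 5; order=[0,1,3,2,5]; indeg=(0,0,0,0,1,0,0,1)
step 6: output 6; order=[0,1,3,2,5,6]; indeg=(0,0,0,0,1,0,0,0)
step 7: output 7; order=[0,1,3,2,5,6,7]; indeg=(0,0,0,0,0,0,0,0)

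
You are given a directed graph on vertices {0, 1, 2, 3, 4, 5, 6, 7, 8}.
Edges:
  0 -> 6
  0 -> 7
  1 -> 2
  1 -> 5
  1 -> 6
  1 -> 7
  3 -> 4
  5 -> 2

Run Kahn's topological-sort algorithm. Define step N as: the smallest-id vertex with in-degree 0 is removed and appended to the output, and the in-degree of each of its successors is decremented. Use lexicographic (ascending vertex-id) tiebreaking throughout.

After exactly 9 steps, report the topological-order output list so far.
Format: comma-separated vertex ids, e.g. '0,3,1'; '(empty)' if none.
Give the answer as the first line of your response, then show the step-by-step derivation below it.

0,1,3,4,5,2,6,7,8

step 1: output 0; order=[0]; indeg=(0,0,2,0,1,1,1,1,0)
step 2: output 1; order=[0,1]; indeg=(0,0,1,0,1,0,0,0,0)
step 3: output 3; order=[0,1,3]; indeg=(0,0,1,0,0,0,0,0,0)
step 4: output 4; order=[0,1,3,4]; indeg=(0,0,1,0,0,0,0,0,0)
step 5: output 5; order=[0,1,3,4,5]; indeg=(0,0,0,0,0,0,0,0,0)
step 6: output 2; order=[0,1,3,4,5,2]; indeg=(0,0,0,0,0,0,0,0,0)
step 7: output 6; order=[0,1,3,4,5,2,6]; indeg=(0,0,0,0,0,0,0,0,0)
step 8: output 7; order=[0,1,3,4,5,2,6,7]; indeg=(0,0,0,0,0,0,0,0,0)
step 9: output 8; order=[0,1,3,4,5,2,6,7,8]; indeg=(0,0,0,0,0,0,0,0,0)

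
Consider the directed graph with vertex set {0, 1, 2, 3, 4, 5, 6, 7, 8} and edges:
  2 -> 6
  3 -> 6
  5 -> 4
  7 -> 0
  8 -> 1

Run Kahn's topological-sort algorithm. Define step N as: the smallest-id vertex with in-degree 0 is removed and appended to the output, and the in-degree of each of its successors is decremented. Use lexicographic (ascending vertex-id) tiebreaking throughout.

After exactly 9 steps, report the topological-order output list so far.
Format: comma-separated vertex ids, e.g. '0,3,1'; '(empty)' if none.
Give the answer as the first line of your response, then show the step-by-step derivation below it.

2,3,5,4,6,7,0,8,1

step 1: output 2; order=[2]; indeg=(1,1,0,0,1,0,1,0,0)
step 2: output 3; order=[2,3]; indeg=(1,1,0,0,1,0,0,0,0)
step 3: output 5; order=[2,3,5]; indeg=(1,1,0,0,0,0,0,0,0)
step 4: output 4; order=[2,3,5,4]; indeg=(1,1,0,0,0,0,0,0,0)
step 5: output 6; order=[2,3,5,4,6]; indeg=(1,1,0,0,0,0,0,0,0)
step 6: output 7; order=[2,3,5,4,6,7]; indeg=(0,1,0,0,0,0,0,0,0)
step 7: output 0; order=[2,3,5,4,6,7,0]; indeg=(0,1,0,0,0,0,0,0,0)
step 8: output 8; order=[2,3,5,4,6,7,0,8]; indeg=(0,0,0,0,0,0,0,0,0)
step 9: output 1; order=[2,3,5,4,6,7,0,8,1]; indeg=(0,0,0,0,0,0,0,0,0)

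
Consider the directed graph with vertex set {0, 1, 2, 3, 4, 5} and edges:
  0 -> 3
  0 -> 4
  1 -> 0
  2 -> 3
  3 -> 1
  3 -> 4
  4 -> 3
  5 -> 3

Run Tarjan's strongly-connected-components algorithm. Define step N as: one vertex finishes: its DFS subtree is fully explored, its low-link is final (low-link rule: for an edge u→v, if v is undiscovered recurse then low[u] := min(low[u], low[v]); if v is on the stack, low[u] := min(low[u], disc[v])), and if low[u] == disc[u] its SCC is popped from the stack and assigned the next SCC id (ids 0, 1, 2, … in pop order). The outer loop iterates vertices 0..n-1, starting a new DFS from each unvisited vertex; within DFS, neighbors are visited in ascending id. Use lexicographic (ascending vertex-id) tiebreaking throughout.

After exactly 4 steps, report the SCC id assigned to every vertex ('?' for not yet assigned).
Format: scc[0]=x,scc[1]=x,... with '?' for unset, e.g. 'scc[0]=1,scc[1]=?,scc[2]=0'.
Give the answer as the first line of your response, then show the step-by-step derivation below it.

scc[0]=0,scc[1]=0,scc[2]=?,scc[3]=0,scc[4]=0,scc[5]=?

step 1: low=(low[0]=0,low[1]=0,low[2]=?,low[3]=1,low[4]=?,low[5]=?); scc=(scc[0]=?,scc[1]=?,scc[2]=?,scc[3]=?,scc[4]=?,scc[5]=?)
step 2: low=(low[0]=0,low[1]=0,low[2]=?,low[3]=0,low[4]=1,low[5]=?); scc=(scc[0]=?,scc[1]=?,scc[2]=?,scc[3]=?,scc[4]=?,scc[5]=?)
step 3: low=(low[0]=0,low[1]=0,low[2]=?,low[3]=0,low[4]=1,low[5]=?); scc=(scc[0]=?,scc[1]=?,scc[2]=?,scc[3]=?,scc[4]=?,scc[5]=?)
step 4: low=(low[0]=0,low[1]=0,low[2]=?,low[3]=0,low[4]=1,low[5]=?); scc=(scc[0]=0,scc[1]=0,scc[2]=?,scc[3]=0,scc[4]=0,scc[5]=?)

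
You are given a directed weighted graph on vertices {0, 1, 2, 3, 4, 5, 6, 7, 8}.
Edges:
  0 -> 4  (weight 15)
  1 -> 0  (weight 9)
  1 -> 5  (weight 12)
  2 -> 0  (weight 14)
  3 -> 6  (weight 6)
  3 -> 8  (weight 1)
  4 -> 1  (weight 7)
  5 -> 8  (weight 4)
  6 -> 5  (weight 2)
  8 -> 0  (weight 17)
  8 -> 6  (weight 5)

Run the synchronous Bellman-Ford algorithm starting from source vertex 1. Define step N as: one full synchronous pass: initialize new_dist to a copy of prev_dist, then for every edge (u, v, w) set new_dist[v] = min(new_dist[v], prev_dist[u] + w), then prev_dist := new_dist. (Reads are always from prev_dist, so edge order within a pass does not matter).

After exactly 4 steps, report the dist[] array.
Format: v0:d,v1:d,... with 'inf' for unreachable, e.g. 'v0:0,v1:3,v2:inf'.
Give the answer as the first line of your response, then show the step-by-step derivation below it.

v0:9,v1:0,v2:inf,v3:inf,v4:24,v5:12,v6:21,v7:inf,v8:16

step 1: dist = v0:9,v1:0,v2:inf,v3:inf,v4:inf,v5:12,v6:inf,v7:inf,v8:inf
step 2: dist = v0:9,v1:0,v2:inf,v3:inf,v4:24,v5:12,v6:inf,v7:inf,v8:16
step 3: dist = v0:9,v1:0,v2:inf,v3:inf,v4:24,v5:12,v6:21,v7:inf,v8:16
step 4: dist = v0:9,v1:0,v2:inf,v3:inf,v4:24,v5:12,v6:21,v7:inf,v8:16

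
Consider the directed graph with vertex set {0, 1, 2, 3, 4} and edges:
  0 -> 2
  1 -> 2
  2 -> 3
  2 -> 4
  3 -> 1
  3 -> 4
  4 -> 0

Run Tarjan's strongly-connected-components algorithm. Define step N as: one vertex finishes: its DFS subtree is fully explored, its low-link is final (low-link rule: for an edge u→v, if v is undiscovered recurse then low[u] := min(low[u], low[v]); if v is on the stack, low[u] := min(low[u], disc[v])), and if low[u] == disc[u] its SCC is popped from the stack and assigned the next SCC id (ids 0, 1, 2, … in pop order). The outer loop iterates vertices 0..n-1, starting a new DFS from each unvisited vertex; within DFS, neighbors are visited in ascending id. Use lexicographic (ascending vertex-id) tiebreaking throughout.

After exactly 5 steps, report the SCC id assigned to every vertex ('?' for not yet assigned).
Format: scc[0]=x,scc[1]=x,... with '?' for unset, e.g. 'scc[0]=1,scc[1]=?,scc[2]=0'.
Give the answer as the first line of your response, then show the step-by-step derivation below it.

scc[0]=0,scc[1]=0,scc[2]=0,scc[3]=0,scc[4]=0

step 1: low=(low[0]=0,low[1]=1,low[2]=1,low[3]=2,low[4]=?); scc=(scc[0]=?,scc[1]=?,scc[2]=?,scc[3]=?,scc[4]=?)
step 2: low=(low[0]=0,low[1]=1,low[2]=1,low[3]=1,low[4]=0); scc=(scc[0]=?,scc[1]=?,scc[2]=?,scc[3]=?,scc[4]=?)
step 3: low=(low[0]=0,low[1]=1,low[2]=1,low[3]=0,low[4]=0); scc=(scc[0]=?,scc[1]=?,scc[2]=?,scc[3]=?,scc[4]=?)
step 4: low=(low[0]=0,low[1]=1,low[2]=0,low[3]=0,low[4]=0); scc=(scc[0]=?,scc[1]=?,scc[2]=?,scc[3]=?,scc[4]=?)
step 5: low=(low[0]=0,low[1]=1,low[2]=0,low[3]=0,low[4]=0); scc=(scc[0]=0,scc[1]=0,scc[2]=0,scc[3]=0,scc[4]=0)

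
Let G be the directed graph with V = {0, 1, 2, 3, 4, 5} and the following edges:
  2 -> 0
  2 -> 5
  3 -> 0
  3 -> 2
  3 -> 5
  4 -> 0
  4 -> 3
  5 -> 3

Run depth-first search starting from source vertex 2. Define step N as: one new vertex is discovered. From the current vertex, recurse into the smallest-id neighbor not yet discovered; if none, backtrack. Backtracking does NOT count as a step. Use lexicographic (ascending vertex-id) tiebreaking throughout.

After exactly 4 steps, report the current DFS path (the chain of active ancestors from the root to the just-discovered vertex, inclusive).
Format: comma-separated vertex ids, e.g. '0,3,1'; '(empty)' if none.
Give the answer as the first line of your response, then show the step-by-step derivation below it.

2,5,3

step 1: discover 2; path=2; order=2
step 2: discover 0; path=2>0; order=2,0
step 3: discover 5; path=2>5; order=2,0,5
step 4: discover 3; path=2>5>3; order=2,0,5,3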